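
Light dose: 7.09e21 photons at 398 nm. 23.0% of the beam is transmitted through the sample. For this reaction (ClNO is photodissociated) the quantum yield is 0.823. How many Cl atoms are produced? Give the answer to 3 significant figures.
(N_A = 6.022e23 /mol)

4.49e21 atoms

Moles of photons: 7.09e21 / 6.022e23 = 0.01177 mol.
Fraction absorbed: 1 − 23.0/100 = 0.7700.
Photons absorbed: 0.7700 × 0.01177 = 0.009063 mol.
Product: Φ × n_abs = 0.823 × 0.009063 = 0.007459 mol.
As a count: 0.007459 × 6.022e23 = 4.49e21.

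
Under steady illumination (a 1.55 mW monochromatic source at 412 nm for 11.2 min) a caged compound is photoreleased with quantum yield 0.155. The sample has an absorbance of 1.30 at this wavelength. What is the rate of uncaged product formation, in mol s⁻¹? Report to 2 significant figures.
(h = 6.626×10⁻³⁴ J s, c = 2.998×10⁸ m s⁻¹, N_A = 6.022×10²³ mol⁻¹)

7.9×10⁻¹⁰ mol s⁻¹

Photon energy at 412 nm: hc/λ = (6.626×10⁻³⁴)(2.998×10⁸)/(412×10⁻⁹) = 4.822×10⁻¹⁹ J.
Energy delivered: (1.55 mW)(672 s) = 1.042 J.
Photons incident: 1.042 / 4.822×10⁻¹⁹ = 2.161×10¹⁸, i.e. 2.161×10¹⁸/6.022×10²³ = 3.589×10⁻⁶ mol.
Fraction absorbed: 1 − 10^(−1.30) = 0.9499.
Photons absorbed: 0.9499 × 3.589×10⁻⁶ = 3.409×10⁻⁶ mol.
Product formed: 0.155 × 3.409×10⁻⁶ = 5.284×10⁻⁷ mol.
Rate: 5.284×10⁻⁷ / 672 s = 7.9×10⁻¹⁰ mol s⁻¹.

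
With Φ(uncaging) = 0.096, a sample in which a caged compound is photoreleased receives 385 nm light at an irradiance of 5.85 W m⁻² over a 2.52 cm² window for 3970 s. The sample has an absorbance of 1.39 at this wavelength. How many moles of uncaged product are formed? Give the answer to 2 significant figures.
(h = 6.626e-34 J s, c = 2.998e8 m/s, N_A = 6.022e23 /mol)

Photon energy at 385 nm: hc/λ = (6.626e-34)(2.998e8)/(385e-9) = 5.160e-19 J.
Energy delivered: (5.85 W m⁻²)(2.52e-4 m²)(3970 s) = 5.853 J.
Photons incident: 5.853 / 5.160e-19 = 1.134e19, i.e. 1.134e19/6.022e23 = 1.883e-5 mol.
Fraction absorbed: 1 − 10^(−1.39) = 0.9593.
Photons absorbed: 0.9593 × 1.883e-5 = 1.806e-5 mol.
Product: Φ × n_abs = 0.096 × 1.806e-5 = 1.734e-6 mol.

1.7e-6 mol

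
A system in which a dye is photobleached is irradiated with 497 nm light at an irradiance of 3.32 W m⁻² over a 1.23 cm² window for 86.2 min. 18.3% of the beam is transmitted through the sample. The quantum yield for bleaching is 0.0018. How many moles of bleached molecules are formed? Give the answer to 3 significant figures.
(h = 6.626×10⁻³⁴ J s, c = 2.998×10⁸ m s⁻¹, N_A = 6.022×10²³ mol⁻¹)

1.29×10⁻⁸ mol

Photon energy at 497 nm: hc/λ = (6.626×10⁻³⁴)(2.998×10⁸)/(497×10⁻⁹) = 3.997×10⁻¹⁹ J.
Energy delivered: (3.32 W m⁻²)(1.23×10⁻⁴ m²)(5172 s) = 2.112 J.
Photons incident: 2.112 / 3.997×10⁻¹⁹ = 5.284×10¹⁸, i.e. 5.284×10¹⁸/6.022×10²³ = 8.774×10⁻⁶ mol.
Fraction absorbed: 1 − 18.3/100 = 0.8170.
Photons absorbed: 0.8170 × 8.774×10⁻⁶ = 7.168×10⁻⁶ mol.
Product: Φ × n_abs = 0.0018 × 7.168×10⁻⁶ = 1.290×10⁻⁸ mol.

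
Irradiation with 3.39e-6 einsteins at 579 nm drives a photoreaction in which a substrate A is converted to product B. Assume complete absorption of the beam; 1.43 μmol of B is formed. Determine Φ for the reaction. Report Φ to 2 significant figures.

Φ = 0.42

Product: 1.43 μmol = 1.43e-6 mol.
Φ = 1.43e-6 mol / 3.39e-6 mol photons = 0.42.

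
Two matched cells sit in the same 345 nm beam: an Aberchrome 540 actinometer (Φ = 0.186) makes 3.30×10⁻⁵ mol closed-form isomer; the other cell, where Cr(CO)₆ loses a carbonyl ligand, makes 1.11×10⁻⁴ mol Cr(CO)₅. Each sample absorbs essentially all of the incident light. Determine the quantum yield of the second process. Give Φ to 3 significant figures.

Photons absorbed by the actinometer: 3.30×10⁻⁵ / 0.186 = 1.774×10⁻⁴ mol.
Φ(unknown) = 1.11×10⁻⁴ / 1.774×10⁻⁴ = 0.626.

Φ = 0.626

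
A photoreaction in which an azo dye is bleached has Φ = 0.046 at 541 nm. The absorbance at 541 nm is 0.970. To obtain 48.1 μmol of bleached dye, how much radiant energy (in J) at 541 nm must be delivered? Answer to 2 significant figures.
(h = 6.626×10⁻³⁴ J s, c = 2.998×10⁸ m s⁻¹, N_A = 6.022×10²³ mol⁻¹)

260 J

Product: 48.1 μmol = 4.81×10⁻⁵ mol.
Photons that must be absorbed: 4.81×10⁻⁵ / 0.046 = 0.001046 mol.
Fraction absorbed: 1 − 10^(−0.970) = 0.8928.
Incident photons needed: 0.001046 / 0.8928 = 0.001172 mol.
Photon energy: hc/λ = 3.672×10⁻¹⁹ J; per mole, 2.211×10⁵ J mol⁻¹.
Energy required: 0.001172 × 2.211×10⁵ = 260 J.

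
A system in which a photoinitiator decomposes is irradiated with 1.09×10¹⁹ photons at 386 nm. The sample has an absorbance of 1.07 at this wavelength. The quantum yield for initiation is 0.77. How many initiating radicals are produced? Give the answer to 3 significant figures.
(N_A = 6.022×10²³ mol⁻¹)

7.68×10¹⁸ initiating radicals

Moles of photons: 1.09×10¹⁹ / 6.022×10²³ = 1.810×10⁻⁵ mol.
Fraction absorbed: 1 − 10^(−1.07) = 0.9149.
Photons absorbed: 0.9149 × 1.810×10⁻⁵ = 1.656×10⁻⁵ mol.
Product: Φ × n_abs = 0.77 × 1.656×10⁻⁵ = 1.275×10⁻⁵ mol.
As a count: 1.275×10⁻⁵ × 6.022×10²³ = 7.68×10¹⁸.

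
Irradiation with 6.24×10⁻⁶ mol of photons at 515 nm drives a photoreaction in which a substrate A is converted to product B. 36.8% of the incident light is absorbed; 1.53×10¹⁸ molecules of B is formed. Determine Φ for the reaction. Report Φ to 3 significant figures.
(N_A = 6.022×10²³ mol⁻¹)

Φ = 1.11

Product: 1.53×10¹⁸ / 6.022×10²³ = 2.541×10⁻⁶ mol.
Photons absorbed: 0.368 × 6.24×10⁻⁶ = 2.296×10⁻⁶ mol.
Φ = 2.541×10⁻⁶ mol / 2.296×10⁻⁶ mol photons = 1.11.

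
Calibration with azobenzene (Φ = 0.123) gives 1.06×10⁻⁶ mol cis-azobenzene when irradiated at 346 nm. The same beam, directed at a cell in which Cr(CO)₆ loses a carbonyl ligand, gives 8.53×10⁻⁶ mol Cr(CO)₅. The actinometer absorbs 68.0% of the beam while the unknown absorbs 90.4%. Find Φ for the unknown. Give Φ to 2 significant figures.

Φ = 0.74

Photons absorbed by the actinometer: 1.06×10⁻⁶ / 0.123 = 8.618×10⁻⁶ mol.
Incident flux: 8.618×10⁻⁶ / 0.680 = 1.267×10⁻⁵ einstein.
Absorbed by unknown: 0.904 × 1.267×10⁻⁵ = 1.145×10⁻⁵ mol.
Φ(unknown) = 8.53×10⁻⁶ / 1.145×10⁻⁵ = 0.74.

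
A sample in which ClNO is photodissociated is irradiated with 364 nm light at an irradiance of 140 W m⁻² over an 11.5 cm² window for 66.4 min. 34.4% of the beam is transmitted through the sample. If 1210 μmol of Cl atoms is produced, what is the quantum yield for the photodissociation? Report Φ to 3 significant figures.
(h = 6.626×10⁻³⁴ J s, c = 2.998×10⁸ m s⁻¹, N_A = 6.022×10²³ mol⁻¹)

Φ = 0.945

Product: 1210 μmol = 0.00121 mol.
Photon energy at 364 nm: hc/λ = (6.626×10⁻³⁴)(2.998×10⁸)/(364×10⁻⁹) = 5.457×10⁻¹⁹ J.
Energy delivered: (140 W m⁻²)(11.5×10⁻⁴ m²)(3984 s) = 641.4 J.
Photons incident: 641.4 / 5.457×10⁻¹⁹ = 1.175×10²¹, i.e. 1.175×10²¹/6.022×10²³ = 0.001951 mol.
Fraction absorbed: 1 − 34.4/100 = 0.6560.
Photons absorbed: 0.6560 × 0.001951 = 0.001280 mol.
Φ = 0.00121 mol / 0.001280 mol photons = 0.945.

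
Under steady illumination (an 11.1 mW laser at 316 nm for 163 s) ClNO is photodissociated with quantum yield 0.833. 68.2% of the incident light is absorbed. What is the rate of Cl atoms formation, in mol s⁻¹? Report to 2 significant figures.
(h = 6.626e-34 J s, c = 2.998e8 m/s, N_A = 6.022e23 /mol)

1.7e-8 mol s⁻¹

Photon energy at 316 nm: hc/λ = (6.626e-34)(2.998e8)/(316e-9) = 6.286e-19 J.
Energy delivered: (11.1 mW)(163 s) = 1.809 J.
Photons incident: 1.809 / 6.286e-19 = 2.878e18, i.e. 2.878e18/6.022e23 = 4.779e-6 mol.
Photons absorbed: 0.682 × 4.779e-6 = 3.259e-6 mol.
Product formed: 0.833 × 3.259e-6 = 2.715e-6 mol.
Rate: 2.715e-6 / 163 s = 1.7e-8 mol s⁻¹.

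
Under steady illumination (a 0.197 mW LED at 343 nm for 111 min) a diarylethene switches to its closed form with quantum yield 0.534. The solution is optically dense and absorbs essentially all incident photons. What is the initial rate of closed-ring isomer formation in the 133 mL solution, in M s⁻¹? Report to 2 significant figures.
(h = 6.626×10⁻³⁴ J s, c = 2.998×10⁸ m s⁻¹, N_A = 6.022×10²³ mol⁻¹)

Photon energy at 343 nm: hc/λ = (6.626×10⁻³⁴)(2.998×10⁸)/(343×10⁻⁹) = 5.791×10⁻¹⁹ J.
Energy delivered: (0.197 mW)(6660 s) = 1.312 J.
Photons incident: 1.312 / 5.791×10⁻¹⁹ = 2.266×10¹⁸, i.e. 2.266×10¹⁸/6.022×10²³ = 3.763×10⁻⁶ mol.
Product formed: 0.534 × 3.763×10⁻⁶ = 2.009×10⁻⁶ mol.
Rate: 2.009×10⁻⁶ mol / (6660 s × 0.133 L) = 2.3×10⁻⁹ M s⁻¹.

2.3×10⁻⁹ M s⁻¹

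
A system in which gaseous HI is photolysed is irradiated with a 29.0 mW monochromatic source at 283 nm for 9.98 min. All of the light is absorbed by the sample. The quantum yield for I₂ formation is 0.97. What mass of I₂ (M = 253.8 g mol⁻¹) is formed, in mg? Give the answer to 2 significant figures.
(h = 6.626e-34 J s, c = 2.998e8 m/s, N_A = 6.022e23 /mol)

Photon energy at 283 nm: hc/λ = (6.626e-34)(2.998e8)/(283e-9) = 7.019e-19 J.
Energy delivered: (29.0 mW)(598.8 s) = 17.37 J.
Photons incident: 17.37 / 7.019e-19 = 2.475e19, i.e. 2.475e19/6.022e23 = 4.110e-5 mol.
Product: Φ × n_abs = 0.97 × 4.110e-5 = 3.987e-5 mol.
Mass: 3.987e-5 × 253.8 = 0.01012 g = 10 mg.

10 mg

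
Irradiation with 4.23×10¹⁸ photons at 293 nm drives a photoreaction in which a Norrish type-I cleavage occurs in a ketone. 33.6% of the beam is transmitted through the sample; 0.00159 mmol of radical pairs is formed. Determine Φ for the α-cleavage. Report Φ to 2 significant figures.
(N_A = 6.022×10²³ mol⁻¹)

Φ = 0.34

Product: 0.00159 mmol = 1.59×10⁻⁶ mol.
Moles of photons: 4.23×10¹⁸ / 6.022×10²³ = 7.024×10⁻⁶ mol.
Fraction absorbed: 1 − 33.6/100 = 0.6640.
Photons absorbed: 0.6640 × 7.024×10⁻⁶ = 4.664×10⁻⁶ mol.
Φ = 1.59×10⁻⁶ mol / 4.664×10⁻⁶ mol photons = 0.34.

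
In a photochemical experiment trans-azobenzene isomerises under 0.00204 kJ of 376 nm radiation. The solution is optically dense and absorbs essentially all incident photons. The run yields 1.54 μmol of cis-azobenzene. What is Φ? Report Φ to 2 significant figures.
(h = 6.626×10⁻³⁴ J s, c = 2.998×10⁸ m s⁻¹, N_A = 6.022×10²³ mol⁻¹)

Product: 1.54 μmol = 1.54×10⁻⁶ mol.
Photon energy at 376 nm: hc/λ = (6.626×10⁻³⁴)(2.998×10⁸)/(376×10⁻⁹) = 5.283×10⁻¹⁹ J.
Incident energy: 0.00204 kJ = 2.04 J.
Photons incident: 2.04 / 5.283×10⁻¹⁹ = 3.861×10¹⁸, i.e. 3.861×10¹⁸/6.022×10²³ = 6.411×10⁻⁶ mol.
Φ = 1.54×10⁻⁶ mol / 6.411×10⁻⁶ mol photons = 0.24.

Φ = 0.24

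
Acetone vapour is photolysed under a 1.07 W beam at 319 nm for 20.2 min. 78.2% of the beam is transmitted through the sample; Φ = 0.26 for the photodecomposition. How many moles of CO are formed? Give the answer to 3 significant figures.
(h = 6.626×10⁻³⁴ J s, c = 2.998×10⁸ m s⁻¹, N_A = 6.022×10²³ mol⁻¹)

Photon energy at 319 nm: hc/λ = (6.626×10⁻³⁴)(2.998×10⁸)/(319×10⁻⁹) = 6.227×10⁻¹⁹ J.
Energy delivered: (1.07 W)(1212 s) = 1297 J.
Photons incident: 1297 / 6.227×10⁻¹⁹ = 2.083×10²¹, i.e. 2.083×10²¹/6.022×10²³ = 0.003459 mol.
Fraction absorbed: 1 − 78.2/100 = 0.2180.
Photons absorbed: 0.2180 × 0.003459 = 7.541×10⁻⁴ mol.
Product: Φ × n_abs = 0.26 × 7.541×10⁻⁴ = 1.961×10⁻⁴ mol.

1.96×10⁻⁴ mol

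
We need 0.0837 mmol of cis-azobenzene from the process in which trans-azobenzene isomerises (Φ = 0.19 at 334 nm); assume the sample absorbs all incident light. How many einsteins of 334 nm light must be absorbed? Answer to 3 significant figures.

4.41×10⁻⁴ einstein

Product: 0.0837 mmol = 8.37×10⁻⁵ mol.
Photons that must be absorbed: 8.37×10⁻⁵ / 0.19 = 4.405×10⁻⁴ mol.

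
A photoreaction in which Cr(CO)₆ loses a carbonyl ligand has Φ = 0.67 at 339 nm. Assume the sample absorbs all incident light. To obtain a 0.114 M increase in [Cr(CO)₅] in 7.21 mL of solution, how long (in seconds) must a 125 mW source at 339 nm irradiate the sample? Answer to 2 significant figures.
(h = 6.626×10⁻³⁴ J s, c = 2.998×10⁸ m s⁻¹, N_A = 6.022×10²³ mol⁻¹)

t ≈ 3500 s

Product: (0.114 M)(0.00721 L) = 8.219×10⁻⁴ mol.
Photons that must be absorbed: 8.219×10⁻⁴ / 0.67 = 0.001227 mol.
Photon energy: hc/λ = 5.860×10⁻¹⁹ J; per mole, 3.529×10⁵ J mol⁻¹.
Energy required: 0.001227 × 3.529×10⁵ = 433.0 J.
Time: 433.0 J / 0.125 W = 3500 s.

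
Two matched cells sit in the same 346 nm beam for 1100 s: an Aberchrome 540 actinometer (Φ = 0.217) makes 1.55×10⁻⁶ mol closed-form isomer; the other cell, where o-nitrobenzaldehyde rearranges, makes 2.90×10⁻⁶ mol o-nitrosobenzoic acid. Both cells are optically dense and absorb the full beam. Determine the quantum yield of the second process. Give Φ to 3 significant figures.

Photons absorbed by the actinometer: 1.55×10⁻⁶ / 0.217 = 7.143×10⁻⁶ mol.
Φ(unknown) = 2.90×10⁻⁶ / 7.143×10⁻⁶ = 0.406.

Φ = 0.406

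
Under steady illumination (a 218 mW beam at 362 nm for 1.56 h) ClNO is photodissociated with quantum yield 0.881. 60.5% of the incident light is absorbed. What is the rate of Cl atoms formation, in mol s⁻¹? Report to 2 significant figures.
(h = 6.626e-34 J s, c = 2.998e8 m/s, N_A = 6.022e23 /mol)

Photon energy at 362 nm: hc/λ = (6.626e-34)(2.998e8)/(362e-9) = 5.487e-19 J.
Energy delivered: (218 mW)(5616 s) = 1224 J.
Photons incident: 1224 / 5.487e-19 = 2.231e21, i.e. 2.231e21/6.022e23 = 0.003705 mol.
Photons absorbed: 0.605 × 0.003705 = 0.002242 mol.
Product formed: 0.881 × 0.002242 = 0.001975 mol.
Rate: 0.001975 / 5616 s = 3.5e-7 mol s⁻¹.

3.5e-7 mol s⁻¹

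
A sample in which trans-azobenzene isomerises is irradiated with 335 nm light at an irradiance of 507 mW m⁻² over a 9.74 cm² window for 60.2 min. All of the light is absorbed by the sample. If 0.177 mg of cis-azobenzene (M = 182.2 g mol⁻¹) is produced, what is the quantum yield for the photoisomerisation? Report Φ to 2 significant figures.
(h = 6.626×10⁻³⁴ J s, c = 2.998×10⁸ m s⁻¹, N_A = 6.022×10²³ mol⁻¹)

Φ = 0.19

Product: 0.177 mg / 182.2 g mol⁻¹ = 9.715×10⁻⁷ mol.
Photon energy at 335 nm: hc/λ = (6.626×10⁻³⁴)(2.998×10⁸)/(335×10⁻⁹) = 5.930×10⁻¹⁹ J.
Energy delivered: (507 mW m⁻²)(9.74×10⁻⁴ m²)(3612 s) = 1.784 J.
Photons incident: 1.784 / 5.930×10⁻¹⁹ = 3.008×10¹⁸, i.e. 3.008×10¹⁸/6.022×10²³ = 4.995×10⁻⁶ mol.
Φ = 9.715×10⁻⁷ mol / 4.995×10⁻⁶ mol photons = 0.19.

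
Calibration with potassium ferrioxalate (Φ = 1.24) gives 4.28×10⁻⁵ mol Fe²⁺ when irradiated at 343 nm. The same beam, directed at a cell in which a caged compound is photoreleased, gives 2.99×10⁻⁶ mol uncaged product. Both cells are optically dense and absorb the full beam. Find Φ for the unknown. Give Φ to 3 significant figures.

Φ = 0.0866

Photons absorbed by the actinometer: 4.28×10⁻⁵ / 1.24 = 3.452×10⁻⁵ mol.
Φ(unknown) = 2.99×10⁻⁶ / 3.452×10⁻⁵ = 0.0866.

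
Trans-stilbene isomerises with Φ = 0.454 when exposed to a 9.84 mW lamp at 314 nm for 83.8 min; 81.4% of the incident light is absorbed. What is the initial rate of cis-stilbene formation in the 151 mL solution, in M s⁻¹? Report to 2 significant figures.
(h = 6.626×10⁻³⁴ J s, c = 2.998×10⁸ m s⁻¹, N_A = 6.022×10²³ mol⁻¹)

Photon energy at 314 nm: hc/λ = (6.626×10⁻³⁴)(2.998×10⁸)/(314×10⁻⁹) = 6.326×10⁻¹⁹ J.
Energy delivered: (9.84 mW)(5028 s) = 49.48 J.
Photons incident: 49.48 / 6.326×10⁻¹⁹ = 7.822×10¹⁹, i.e. 7.822×10¹⁹/6.022×10²³ = 1.299×10⁻⁴ mol.
Photons absorbed: 0.814 × 1.299×10⁻⁴ = 1.057×10⁻⁴ mol.
Product formed: 0.454 × 1.057×10⁻⁴ = 4.799×10⁻⁵ mol.
Rate: 4.799×10⁻⁵ mol / (5028 s × 0.151 L) = 6.3×10⁻⁸ M s⁻¹.

6.3×10⁻⁸ M s⁻¹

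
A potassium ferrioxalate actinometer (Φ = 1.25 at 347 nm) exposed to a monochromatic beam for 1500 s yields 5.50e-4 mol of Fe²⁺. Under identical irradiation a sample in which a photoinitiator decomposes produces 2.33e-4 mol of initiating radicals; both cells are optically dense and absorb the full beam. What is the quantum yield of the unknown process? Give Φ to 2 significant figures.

Φ = 0.53

Photons absorbed by the actinometer: 5.50e-4 / 1.25 = 4.400e-4 mol.
Φ(unknown) = 2.33e-4 / 4.400e-4 = 0.53.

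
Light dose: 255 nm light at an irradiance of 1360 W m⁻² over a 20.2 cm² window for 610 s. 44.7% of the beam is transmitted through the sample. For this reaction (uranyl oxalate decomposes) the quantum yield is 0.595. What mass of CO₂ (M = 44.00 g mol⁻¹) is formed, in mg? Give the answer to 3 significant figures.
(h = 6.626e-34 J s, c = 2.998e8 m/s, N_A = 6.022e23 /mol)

Photon energy at 255 nm: hc/λ = (6.626e-34)(2.998e8)/(255e-9) = 7.790e-19 J.
Energy delivered: (1360 W m⁻²)(20.2e-4 m²)(610 s) = 1676 J.
Photons incident: 1676 / 7.790e-19 = 2.151e21, i.e. 2.151e21/6.022e23 = 0.003572 mol.
Fraction absorbed: 1 − 44.7/100 = 0.5530.
Photons absorbed: 0.5530 × 0.003572 = 0.001975 mol.
Product: Φ × n_abs = 0.595 × 0.001975 = 0.001175 mol.
Mass: 0.001175 × 44.00 = 0.05170 g = 51.7 mg.

51.7 mg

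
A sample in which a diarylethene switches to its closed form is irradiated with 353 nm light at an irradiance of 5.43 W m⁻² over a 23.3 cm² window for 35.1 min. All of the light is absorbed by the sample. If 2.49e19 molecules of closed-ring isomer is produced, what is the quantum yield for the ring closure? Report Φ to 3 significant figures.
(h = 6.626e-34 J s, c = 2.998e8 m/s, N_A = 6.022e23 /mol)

Product: 2.49e19 / 6.022e23 = 4.135e-5 mol.
Photon energy at 353 nm: hc/λ = (6.626e-34)(2.998e8)/(353e-9) = 5.627e-19 J.
Energy delivered: (5.43 W m⁻²)(23.3e-4 m²)(2106 s) = 26.64 J.
Photons incident: 26.64 / 5.627e-19 = 4.734e19, i.e. 4.734e19/6.022e23 = 7.861e-5 mol.
Φ = 4.135e-5 mol / 7.861e-5 mol photons = 0.526.

Φ = 0.526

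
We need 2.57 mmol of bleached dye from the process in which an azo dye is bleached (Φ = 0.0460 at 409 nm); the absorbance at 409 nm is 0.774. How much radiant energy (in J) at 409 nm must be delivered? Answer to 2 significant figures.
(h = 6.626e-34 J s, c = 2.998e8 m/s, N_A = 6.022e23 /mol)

2.0e4 J

Product: 2.57 mmol = 0.00257 mol.
Photons that must be absorbed: 0.00257 / 0.0460 = 0.05587 mol.
Fraction absorbed: 1 − 10^(−0.774) = 0.8317.
Incident photons needed: 0.05587 / 0.8317 = 0.06718 mol.
Photon energy: hc/λ = 4.857e-19 J; per mole, 2.925e5 J mol⁻¹.
Energy required: 0.06718 × 2.925e5 = 2.0e4 J.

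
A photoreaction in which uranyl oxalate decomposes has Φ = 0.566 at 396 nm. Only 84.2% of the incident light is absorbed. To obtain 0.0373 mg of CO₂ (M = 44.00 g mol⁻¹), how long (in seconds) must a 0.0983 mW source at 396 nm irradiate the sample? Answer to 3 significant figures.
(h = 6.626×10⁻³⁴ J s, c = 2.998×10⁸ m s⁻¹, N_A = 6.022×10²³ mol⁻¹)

t ≈ 5470 s

Product: 0.0373 mg / 44.00 g mol⁻¹ = 8.477×10⁻⁷ mol.
Photons that must be absorbed: 8.477×10⁻⁷ / 0.566 = 1.498×10⁻⁶ mol.
Incident photons needed: 1.498×10⁻⁶ / 0.842 = 1.779×10⁻⁶ mol.
Photon energy: hc/λ = 5.016×10⁻¹⁹ J; per mole, 3.021×10⁵ J mol⁻¹.
Energy required: 1.779×10⁻⁶ × 3.021×10⁵ = 0.5374 J.
Time: 0.5374 J / 9.83e-05 W = 5470 s.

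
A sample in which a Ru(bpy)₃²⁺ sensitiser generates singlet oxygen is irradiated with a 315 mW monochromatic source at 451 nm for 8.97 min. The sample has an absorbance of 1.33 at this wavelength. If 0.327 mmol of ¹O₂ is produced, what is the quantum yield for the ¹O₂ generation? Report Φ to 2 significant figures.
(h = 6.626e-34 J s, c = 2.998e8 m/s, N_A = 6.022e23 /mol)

Product: 0.327 mmol = 3.27e-4 mol.
Photon energy at 451 nm: hc/λ = (6.626e-34)(2.998e8)/(451e-9) = 4.405e-19 J.
Energy delivered: (315 mW)(538.2 s) = 169.5 J.
Photons incident: 169.5 / 4.405e-19 = 3.848e20, i.e. 3.848e20/6.022e23 = 6.390e-4 mol.
Fraction absorbed: 1 − 10^(−1.33) = 0.9532.
Photons absorbed: 0.9532 × 6.390e-4 = 6.091e-4 mol.
Φ = 3.27e-4 mol / 6.091e-4 mol photons = 0.54.

Φ = 0.54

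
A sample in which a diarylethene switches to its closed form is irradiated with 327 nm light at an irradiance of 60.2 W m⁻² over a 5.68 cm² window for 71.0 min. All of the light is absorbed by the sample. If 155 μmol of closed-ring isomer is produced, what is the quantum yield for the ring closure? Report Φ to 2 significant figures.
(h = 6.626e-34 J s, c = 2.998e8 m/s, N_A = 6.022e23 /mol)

Product: 155 μmol = 1.55e-4 mol.
Photon energy at 327 nm: hc/λ = (6.626e-34)(2.998e8)/(327e-9) = 6.075e-19 J.
Energy delivered: (60.2 W m⁻²)(5.68e-4 m²)(4260 s) = 145.7 J.
Photons incident: 145.7 / 6.075e-19 = 2.398e20, i.e. 2.398e20/6.022e23 = 3.982e-4 mol.
Φ = 1.55e-4 mol / 3.982e-4 mol photons = 0.39.

Φ = 0.39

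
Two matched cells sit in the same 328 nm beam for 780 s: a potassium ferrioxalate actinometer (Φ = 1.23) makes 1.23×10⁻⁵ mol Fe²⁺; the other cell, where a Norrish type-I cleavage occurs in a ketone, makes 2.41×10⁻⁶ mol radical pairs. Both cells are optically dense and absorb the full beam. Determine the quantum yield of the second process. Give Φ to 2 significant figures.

Photons absorbed by the actinometer: 1.23×10⁻⁵ / 1.23 = 1.000×10⁻⁵ mol.
Φ(unknown) = 2.41×10⁻⁶ / 1.000×10⁻⁵ = 0.24.

Φ = 0.24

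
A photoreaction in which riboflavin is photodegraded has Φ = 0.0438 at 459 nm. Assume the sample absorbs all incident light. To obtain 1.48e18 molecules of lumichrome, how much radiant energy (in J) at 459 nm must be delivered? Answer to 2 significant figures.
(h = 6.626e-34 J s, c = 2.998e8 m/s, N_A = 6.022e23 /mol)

Product: 1.48e18 / 6.022e23 = 2.458e-6 mol.
Photons that must be absorbed: 2.458e-6 / 0.0438 = 5.612e-5 mol.
Photon energy: hc/λ = 4.328e-19 J; per mole, 2.606e5 J mol⁻¹.
Energy required: 5.612e-5 × 2.606e5 = 15 J.

15 J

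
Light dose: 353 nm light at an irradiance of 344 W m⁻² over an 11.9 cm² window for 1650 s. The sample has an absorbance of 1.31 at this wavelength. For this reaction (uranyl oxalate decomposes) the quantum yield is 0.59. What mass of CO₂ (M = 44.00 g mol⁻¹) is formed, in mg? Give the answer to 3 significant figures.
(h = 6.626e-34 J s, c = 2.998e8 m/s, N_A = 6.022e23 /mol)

Photon energy at 353 nm: hc/λ = (6.626e-34)(2.998e8)/(353e-9) = 5.627e-19 J.
Energy delivered: (344 W m⁻²)(11.9e-4 m²)(1650 s) = 675.4 J.
Photons incident: 675.4 / 5.627e-19 = 1.200e21, i.e. 1.200e21/6.022e23 = 0.001993 mol.
Fraction absorbed: 1 − 10^(−1.31) = 0.9510.
Photons absorbed: 0.9510 × 0.001993 = 0.001895 mol.
Product: Φ × n_abs = 0.59 × 0.001895 = 0.001118 mol.
Mass: 0.001118 × 44.00 = 0.04919 g = 49.2 mg.

49.2 mg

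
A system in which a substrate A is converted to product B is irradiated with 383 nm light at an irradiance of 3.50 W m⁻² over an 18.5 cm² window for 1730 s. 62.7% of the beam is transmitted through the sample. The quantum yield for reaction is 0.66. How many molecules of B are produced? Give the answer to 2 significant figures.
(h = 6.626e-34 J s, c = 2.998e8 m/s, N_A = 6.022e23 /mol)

5.3e18 molecules

Photon energy at 383 nm: hc/λ = (6.626e-34)(2.998e8)/(383e-9) = 5.187e-19 J.
Energy delivered: (3.50 W m⁻²)(18.5e-4 m²)(1730 s) = 11.20 J.
Photons incident: 11.20 / 5.187e-19 = 2.159e19, i.e. 2.159e19/6.022e23 = 3.585e-5 mol.
Fraction absorbed: 1 − 62.7/100 = 0.3730.
Photons absorbed: 0.3730 × 3.585e-5 = 1.337e-5 mol.
Product: Φ × n_abs = 0.66 × 1.337e-5 = 8.824e-6 mol.
As a count: 8.824e-6 × 6.022e23 = 5.3e18.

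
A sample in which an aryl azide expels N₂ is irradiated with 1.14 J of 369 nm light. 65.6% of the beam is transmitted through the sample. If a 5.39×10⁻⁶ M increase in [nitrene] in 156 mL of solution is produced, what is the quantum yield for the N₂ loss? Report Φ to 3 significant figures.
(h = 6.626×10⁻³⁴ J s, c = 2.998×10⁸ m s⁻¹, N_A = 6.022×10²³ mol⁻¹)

Φ = 0.695

Product: (5.39×10⁻⁶ M)(0.156 L) = 8.408×10⁻⁷ mol.
Photon energy at 369 nm: hc/λ = (6.626×10⁻³⁴)(2.998×10⁸)/(369×10⁻⁹) = 5.383×10⁻¹⁹ J.
Photons incident: 1.14 / 5.383×10⁻¹⁹ = 2.118×10¹⁸, i.e. 2.118×10¹⁸/6.022×10²³ = 3.517×10⁻⁶ mol.
Fraction absorbed: 1 − 65.6/100 = 0.3440.
Photons absorbed: 0.3440 × 3.517×10⁻⁶ = 1.210×10⁻⁶ mol.
Φ = 8.408×10⁻⁷ mol / 1.210×10⁻⁶ mol photons = 0.695.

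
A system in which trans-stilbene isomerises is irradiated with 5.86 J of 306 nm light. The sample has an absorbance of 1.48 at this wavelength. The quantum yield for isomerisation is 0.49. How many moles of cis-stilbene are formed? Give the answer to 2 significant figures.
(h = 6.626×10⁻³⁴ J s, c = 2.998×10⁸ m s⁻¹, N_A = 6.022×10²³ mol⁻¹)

7.1×10⁻⁶ mol

Photon energy at 306 nm: hc/λ = (6.626×10⁻³⁴)(2.998×10⁸)/(306×10⁻⁹) = 6.492×10⁻¹⁹ J.
Photons incident: 5.86 / 6.492×10⁻¹⁹ = 9.026×10¹⁸, i.e. 9.026×10¹⁸/6.022×10²³ = 1.499×10⁻⁵ mol.
Fraction absorbed: 1 − 10^(−1.48) = 0.9669.
Photons absorbed: 0.9669 × 1.499×10⁻⁵ = 1.449×10⁻⁵ mol.
Product: Φ × n_abs = 0.49 × 1.449×10⁻⁵ = 7.100×10⁻⁶ mol.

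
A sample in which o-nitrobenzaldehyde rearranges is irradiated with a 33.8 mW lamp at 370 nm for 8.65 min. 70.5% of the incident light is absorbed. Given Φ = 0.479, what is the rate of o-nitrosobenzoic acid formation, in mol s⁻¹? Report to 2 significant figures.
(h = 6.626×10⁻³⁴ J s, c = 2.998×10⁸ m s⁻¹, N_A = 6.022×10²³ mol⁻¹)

3.5×10⁻⁸ mol s⁻¹

Photon energy at 370 nm: hc/λ = (6.626×10⁻³⁴)(2.998×10⁸)/(370×10⁻⁹) = 5.369×10⁻¹⁹ J.
Energy delivered: (33.8 mW)(519 s) = 17.54 J.
Photons incident: 17.54 / 5.369×10⁻¹⁹ = 3.267×10¹⁹, i.e. 3.267×10¹⁹/6.022×10²³ = 5.425×10⁻⁵ mol.
Photons absorbed: 0.705 × 5.425×10⁻⁵ = 3.825×10⁻⁵ mol.
Product formed: 0.479 × 3.825×10⁻⁵ = 1.832×10⁻⁵ mol.
Rate: 1.832×10⁻⁵ / 519 s = 3.5×10⁻⁸ mol s⁻¹.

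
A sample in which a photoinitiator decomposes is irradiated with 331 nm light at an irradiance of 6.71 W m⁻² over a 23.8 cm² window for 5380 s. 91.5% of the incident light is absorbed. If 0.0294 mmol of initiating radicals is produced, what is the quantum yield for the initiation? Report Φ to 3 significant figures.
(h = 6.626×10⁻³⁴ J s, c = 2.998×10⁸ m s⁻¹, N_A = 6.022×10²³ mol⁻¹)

Product: 0.0294 mmol = 2.94×10⁻⁵ mol.
Photon energy at 331 nm: hc/λ = (6.626×10⁻³⁴)(2.998×10⁸)/(331×10⁻⁹) = 6.001×10⁻¹⁹ J.
Energy delivered: (6.71 W m⁻²)(23.8×10⁻⁴ m²)(5380 s) = 85.92 J.
Photons incident: 85.92 / 6.001×10⁻¹⁹ = 1.432×10²⁰, i.e. 1.432×10²⁰/6.022×10²³ = 2.378×10⁻⁴ mol.
Photons absorbed: 0.915 × 2.378×10⁻⁴ = 2.176×10⁻⁴ mol.
Φ = 2.94×10⁻⁵ mol / 2.176×10⁻⁴ mol photons = 0.135.

Φ = 0.135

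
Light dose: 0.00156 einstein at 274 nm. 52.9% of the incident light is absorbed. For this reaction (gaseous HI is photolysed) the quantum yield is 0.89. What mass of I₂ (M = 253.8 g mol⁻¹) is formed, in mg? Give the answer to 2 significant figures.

190 mg

Photons absorbed: 0.529 × 0.00156 = 8.252e-4 mol.
Product: Φ × n_abs = 0.89 × 8.252e-4 = 7.344e-4 mol.
Mass: 7.344e-4 × 253.8 = 0.1864 g = 190 mg.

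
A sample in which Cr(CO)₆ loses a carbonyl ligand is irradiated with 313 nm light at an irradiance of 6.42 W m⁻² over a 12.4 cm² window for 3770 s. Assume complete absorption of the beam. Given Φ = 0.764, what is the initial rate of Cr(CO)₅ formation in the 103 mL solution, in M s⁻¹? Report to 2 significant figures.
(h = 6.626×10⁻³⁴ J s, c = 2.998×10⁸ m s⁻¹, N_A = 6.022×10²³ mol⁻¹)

Photon energy at 313 nm: hc/λ = (6.626×10⁻³⁴)(2.998×10⁸)/(313×10⁻⁹) = 6.347×10⁻¹⁹ J.
Energy delivered: (6.42 W m⁻²)(12.4×10⁻⁴ m²)(3770 s) = 30.01 J.
Photons incident: 30.01 / 6.347×10⁻¹⁹ = 4.728×10¹⁹, i.e. 4.728×10¹⁹/6.022×10²³ = 7.851×10⁻⁵ mol.
Product formed: 0.764 × 7.851×10⁻⁵ = 5.998×10⁻⁵ mol.
Rate: 5.998×10⁻⁵ mol / (3770 s × 0.103 L) = 1.5×10⁻⁷ M s⁻¹.

1.5×10⁻⁷ M s⁻¹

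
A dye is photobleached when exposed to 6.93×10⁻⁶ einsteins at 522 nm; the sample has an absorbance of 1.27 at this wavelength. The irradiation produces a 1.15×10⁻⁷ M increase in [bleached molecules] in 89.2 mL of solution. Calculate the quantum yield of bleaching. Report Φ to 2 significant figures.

Product: (1.15×10⁻⁷ M)(0.0892 L) = 1.026×10⁻⁸ mol.
Fraction absorbed: 1 − 10^(−1.27) = 0.9463.
Photons absorbed: 0.9463 × 6.93×10⁻⁶ = 6.558×10⁻⁶ mol.
Φ = 1.026×10⁻⁸ mol / 6.558×10⁻⁶ mol photons = 0.0016.

Φ = 0.0016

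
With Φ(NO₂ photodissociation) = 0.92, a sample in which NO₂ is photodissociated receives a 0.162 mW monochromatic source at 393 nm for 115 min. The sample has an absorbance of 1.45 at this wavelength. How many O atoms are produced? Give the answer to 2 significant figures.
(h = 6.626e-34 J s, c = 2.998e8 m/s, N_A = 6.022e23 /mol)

2.0e18 atoms

Photon energy at 393 nm: hc/λ = (6.626e-34)(2.998e8)/(393e-9) = 5.055e-19 J.
Energy delivered: (0.162 mW)(6900 s) = 1.118 J.
Photons incident: 1.118 / 5.055e-19 = 2.212e18, i.e. 2.212e18/6.022e23 = 3.673e-6 mol.
Fraction absorbed: 1 − 10^(−1.45) = 0.9645.
Photons absorbed: 0.9645 × 3.673e-6 = 3.543e-6 mol.
Product: Φ × n_abs = 0.92 × 3.543e-6 = 3.260e-6 mol.
As a count: 3.260e-6 × 6.022e23 = 2.0e18.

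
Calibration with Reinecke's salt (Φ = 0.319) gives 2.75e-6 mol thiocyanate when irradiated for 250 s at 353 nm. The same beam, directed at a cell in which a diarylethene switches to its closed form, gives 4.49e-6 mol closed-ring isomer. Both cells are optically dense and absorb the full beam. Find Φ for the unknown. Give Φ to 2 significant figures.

Photons absorbed by the actinometer: 2.75e-6 / 0.319 = 8.621e-6 mol.
Φ(unknown) = 4.49e-6 / 8.621e-6 = 0.52.

Φ = 0.52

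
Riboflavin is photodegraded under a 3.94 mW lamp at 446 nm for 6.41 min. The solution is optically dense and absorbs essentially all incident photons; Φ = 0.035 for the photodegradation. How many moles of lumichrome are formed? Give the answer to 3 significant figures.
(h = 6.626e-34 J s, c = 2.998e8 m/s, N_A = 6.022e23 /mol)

1.98e-7 mol

Photon energy at 446 nm: hc/λ = (6.626e-34)(2.998e8)/(446e-9) = 4.454e-19 J.
Energy delivered: (3.94 mW)(384.6 s) = 1.515 J.
Photons incident: 1.515 / 4.454e-19 = 3.401e18, i.e. 3.401e18/6.022e23 = 5.648e-6 mol.
Product: Φ × n_abs = 0.035 × 5.648e-6 = 1.977e-7 mol.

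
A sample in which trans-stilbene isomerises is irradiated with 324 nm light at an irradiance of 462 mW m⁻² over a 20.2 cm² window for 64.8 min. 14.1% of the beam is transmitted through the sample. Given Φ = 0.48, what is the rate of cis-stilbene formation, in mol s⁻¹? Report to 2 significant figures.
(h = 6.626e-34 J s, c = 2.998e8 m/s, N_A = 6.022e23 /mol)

Photon energy at 324 nm: hc/λ = (6.626e-34)(2.998e8)/(324e-9) = 6.131e-19 J.
Energy delivered: (462 mW m⁻²)(20.2e-4 m²)(3888 s) = 3.628 J.
Photons incident: 3.628 / 6.131e-19 = 5.917e18, i.e. 5.917e18/6.022e23 = 9.826e-6 mol.
Fraction absorbed: 1 − 14.1/100 = 0.8590.
Photons absorbed: 0.8590 × 9.826e-6 = 8.441e-6 mol.
Product formed: 0.48 × 8.441e-6 = 4.052e-6 mol.
Rate: 4.052e-6 / 3888 s = 1.0e-9 mol s⁻¹.

1.0e-9 mol s⁻¹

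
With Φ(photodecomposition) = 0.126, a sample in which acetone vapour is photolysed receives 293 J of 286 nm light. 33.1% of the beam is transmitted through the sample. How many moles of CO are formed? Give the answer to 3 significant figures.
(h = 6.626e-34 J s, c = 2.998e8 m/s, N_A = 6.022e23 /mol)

Photon energy at 286 nm: hc/λ = (6.626e-34)(2.998e8)/(286e-9) = 6.946e-19 J.
Photons incident: 293 / 6.946e-19 = 4.218e20, i.e. 4.218e20/6.022e23 = 7.004e-4 mol.
Fraction absorbed: 1 − 33.1/100 = 0.6690.
Photons absorbed: 0.6690 × 7.004e-4 = 4.686e-4 mol.
Product: Φ × n_abs = 0.126 × 4.686e-4 = 5.904e-5 mol.

5.90e-5 mol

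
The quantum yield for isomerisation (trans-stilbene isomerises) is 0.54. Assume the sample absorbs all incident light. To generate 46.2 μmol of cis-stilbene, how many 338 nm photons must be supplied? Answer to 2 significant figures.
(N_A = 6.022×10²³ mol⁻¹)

5.2×10¹⁹ photons

Product: 46.2 μmol = 4.62×10⁻⁵ mol.
Photons that must be absorbed: 4.62×10⁻⁵ / 0.54 = 8.556×10⁻⁵ mol.
Photon count: 8.556×10⁻⁵ × 6.022×10²³ = 5.2×10¹⁹.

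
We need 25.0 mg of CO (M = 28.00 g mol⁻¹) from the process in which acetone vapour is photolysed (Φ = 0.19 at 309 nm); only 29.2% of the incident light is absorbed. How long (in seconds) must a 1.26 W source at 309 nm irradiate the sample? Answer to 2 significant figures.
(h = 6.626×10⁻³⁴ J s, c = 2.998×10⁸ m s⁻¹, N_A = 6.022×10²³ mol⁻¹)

t ≈ 4900 s

Product: 25.0 mg / 28.00 g mol⁻¹ = 8.929×10⁻⁴ mol.
Photons that must be absorbed: 8.929×10⁻⁴ / 0.19 = 0.004699 mol.
Incident photons needed: 0.004699 / 0.292 = 0.01609 mol.
Photon energy: hc/λ = 6.429×10⁻¹⁹ J; per mole, 3.872×10⁵ J mol⁻¹.
Energy required: 0.01609 × 3.872×10⁵ = 6230 J.
Time: 6230 J / 1.26 W = 4900 s.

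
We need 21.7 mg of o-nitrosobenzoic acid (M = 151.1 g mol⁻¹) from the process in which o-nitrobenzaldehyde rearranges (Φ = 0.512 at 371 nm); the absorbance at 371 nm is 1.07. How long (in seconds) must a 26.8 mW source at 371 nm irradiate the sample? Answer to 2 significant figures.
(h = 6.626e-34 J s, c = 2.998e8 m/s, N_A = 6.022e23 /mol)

Product: 21.7 mg / 151.1 g mol⁻¹ = 1.436e-4 mol.
Photons that must be absorbed: 1.436e-4 / 0.512 = 2.805e-4 mol.
Fraction absorbed: 1 − 10^(−1.07) = 0.9149.
Incident photons needed: 2.805e-4 / 0.9149 = 3.066e-4 mol.
Photon energy: hc/λ = 5.354e-19 J; per mole, 3.224e5 J mol⁻¹.
Energy required: 3.066e-4 × 3.224e5 = 98.85 J.
Time: 98.85 J / 0.0268 W = 3700 s.

t ≈ 3700 s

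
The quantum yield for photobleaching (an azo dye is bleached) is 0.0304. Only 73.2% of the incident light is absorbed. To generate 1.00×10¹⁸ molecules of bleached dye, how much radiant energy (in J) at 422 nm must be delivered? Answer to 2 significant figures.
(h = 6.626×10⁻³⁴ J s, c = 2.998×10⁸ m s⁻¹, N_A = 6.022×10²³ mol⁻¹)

Product: 1.00×10¹⁸ / 6.022×10²³ = 1.661×10⁻⁶ mol.
Photons that must be absorbed: 1.661×10⁻⁶ / 0.0304 = 5.464×10⁻⁵ mol.
Incident photons needed: 5.464×10⁻⁵ / 0.732 = 7.464×10⁻⁵ mol.
Photon energy: hc/λ = 4.707×10⁻¹⁹ J; per mole, 2.835×10⁵ J mol⁻¹.
Energy required: 7.464×10⁻⁵ × 2.835×10⁵ = 21 J.

21 J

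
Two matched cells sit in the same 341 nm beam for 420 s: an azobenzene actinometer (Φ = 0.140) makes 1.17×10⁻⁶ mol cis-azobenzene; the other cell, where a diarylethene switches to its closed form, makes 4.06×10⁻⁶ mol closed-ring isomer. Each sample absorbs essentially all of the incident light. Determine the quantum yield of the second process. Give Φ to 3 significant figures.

Φ = 0.486

Photons absorbed by the actinometer: 1.17×10⁻⁶ / 0.140 = 8.357×10⁻⁶ mol.
Φ(unknown) = 4.06×10⁻⁶ / 8.357×10⁻⁶ = 0.486.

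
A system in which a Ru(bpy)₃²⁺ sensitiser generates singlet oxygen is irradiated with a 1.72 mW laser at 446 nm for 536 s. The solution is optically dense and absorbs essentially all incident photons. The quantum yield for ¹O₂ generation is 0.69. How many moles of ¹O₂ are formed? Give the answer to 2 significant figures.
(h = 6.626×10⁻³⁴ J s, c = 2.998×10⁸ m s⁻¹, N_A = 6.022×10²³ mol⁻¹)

Photon energy at 446 nm: hc/λ = (6.626×10⁻³⁴)(2.998×10⁸)/(446×10⁻⁹) = 4.454×10⁻¹⁹ J.
Energy delivered: (1.72 mW)(536 s) = 0.9219 J.
Photons incident: 0.9219 / 4.454×10⁻¹⁹ = 2.070×10¹⁸, i.e. 2.070×10¹⁸/6.022×10²³ = 3.437×10⁻⁶ mol.
Product: Φ × n_abs = 0.69 × 3.437×10⁻⁶ = 2.372×10⁻⁶ mol.

2.4×10⁻⁶ mol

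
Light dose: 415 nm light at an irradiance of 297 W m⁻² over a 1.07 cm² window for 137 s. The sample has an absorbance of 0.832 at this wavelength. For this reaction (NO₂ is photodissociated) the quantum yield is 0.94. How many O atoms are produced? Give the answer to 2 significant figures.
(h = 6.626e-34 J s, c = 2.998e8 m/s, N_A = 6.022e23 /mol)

7.3e18 atoms

Photon energy at 415 nm: hc/λ = (6.626e-34)(2.998e8)/(415e-9) = 4.787e-19 J.
Energy delivered: (297 W m⁻²)(1.07e-4 m²)(137 s) = 4.354 J.
Photons incident: 4.354 / 4.787e-19 = 9.095e18, i.e. 9.095e18/6.022e23 = 1.510e-5 mol.
Fraction absorbed: 1 − 10^(−0.832) = 0.8528.
Photons absorbed: 0.8528 × 1.510e-5 = 1.288e-5 mol.
Product: Φ × n_abs = 0.94 × 1.288e-5 = 1.211e-5 mol.
As a count: 1.211e-5 × 6.022e23 = 7.3e18.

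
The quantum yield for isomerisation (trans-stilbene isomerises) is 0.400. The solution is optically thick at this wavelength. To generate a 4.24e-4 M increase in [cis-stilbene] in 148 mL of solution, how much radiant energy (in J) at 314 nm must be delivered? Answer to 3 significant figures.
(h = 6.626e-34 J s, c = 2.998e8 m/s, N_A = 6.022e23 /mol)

59.8 J

Product: (4.24e-4 M)(0.148 L) = 6.275e-5 mol.
Photons that must be absorbed: 6.275e-5 / 0.400 = 1.569e-4 mol.
Photon energy: hc/λ = 6.326e-19 J; per mole, 3.810e5 J mol⁻¹.
Energy required: 1.569e-4 × 3.810e5 = 59.8 J.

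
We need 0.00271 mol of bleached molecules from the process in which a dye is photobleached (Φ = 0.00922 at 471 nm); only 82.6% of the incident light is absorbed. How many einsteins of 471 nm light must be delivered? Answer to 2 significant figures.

Photons that must be absorbed: 0.00271 / 0.00922 = 0.2939 mol.
Incident photons needed: 0.2939 / 0.826 = 0.3558 mol.

0.36 einstein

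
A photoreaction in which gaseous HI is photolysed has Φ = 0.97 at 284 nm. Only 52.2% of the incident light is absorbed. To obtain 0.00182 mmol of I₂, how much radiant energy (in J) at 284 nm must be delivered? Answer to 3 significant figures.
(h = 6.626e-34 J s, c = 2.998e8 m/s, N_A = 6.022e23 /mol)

Product: 0.00182 mmol = 1.82e-6 mol.
Photons that must be absorbed: 1.82e-6 / 0.97 = 1.876e-6 mol.
Incident photons needed: 1.876e-6 / 0.522 = 3.594e-6 mol.
Photon energy: hc/λ = 6.995e-19 J; per mole, 4.212e5 J mol⁻¹.
Energy required: 3.594e-6 × 4.212e5 = 1.51 J.

1.51 J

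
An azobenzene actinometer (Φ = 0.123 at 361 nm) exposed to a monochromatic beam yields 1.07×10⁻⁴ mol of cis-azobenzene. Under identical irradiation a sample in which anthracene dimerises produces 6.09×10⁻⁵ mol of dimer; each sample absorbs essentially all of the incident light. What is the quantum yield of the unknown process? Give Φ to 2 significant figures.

Photons absorbed by the actinometer: 1.07×10⁻⁴ / 0.123 = 8.699×10⁻⁴ mol.
Φ(unknown) = 6.09×10⁻⁵ / 8.699×10⁻⁴ = 0.070.

Φ = 0.070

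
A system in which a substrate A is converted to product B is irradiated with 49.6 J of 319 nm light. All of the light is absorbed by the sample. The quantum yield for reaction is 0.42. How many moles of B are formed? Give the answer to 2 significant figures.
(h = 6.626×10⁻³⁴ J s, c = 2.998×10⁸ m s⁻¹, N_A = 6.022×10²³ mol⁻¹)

Photon energy at 319 nm: hc/λ = (6.626×10⁻³⁴)(2.998×10⁸)/(319×10⁻⁹) = 6.227×10⁻¹⁹ J.
Photons incident: 49.6 / 6.227×10⁻¹⁹ = 7.965×10¹⁹, i.e. 7.965×10¹⁹/6.022×10²³ = 1.323×10⁻⁴ mol.
Product: Φ × n_abs = 0.42 × 1.323×10⁻⁴ = 5.557×10⁻⁵ mol.

5.6×10⁻⁵ mol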